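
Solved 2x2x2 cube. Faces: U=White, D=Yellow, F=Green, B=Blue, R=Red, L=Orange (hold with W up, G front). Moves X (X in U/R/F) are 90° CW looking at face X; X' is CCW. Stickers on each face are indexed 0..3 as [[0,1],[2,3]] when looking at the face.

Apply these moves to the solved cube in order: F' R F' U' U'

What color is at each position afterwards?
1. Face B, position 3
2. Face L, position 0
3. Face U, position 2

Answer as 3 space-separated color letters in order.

Answer: B B G

Derivation:
After move 1 (F'): F=GGGG U=WWRR R=YRYR D=OOYY L=OWOW
After move 2 (R): R=YYRR U=WGRG F=GOGY D=OBYB B=RBWB
After move 3 (F'): F=OYGG U=WGYR R=BYOR D=WWYB L=OGOR
After move 4 (U'): U=GRWY F=OGGG R=OYOR B=BYWB L=RBOR
After move 5 (U'): U=RYGW F=RBGG R=OGOR B=OYWB L=BYOR
Query 1: B[3] = B
Query 2: L[0] = B
Query 3: U[2] = G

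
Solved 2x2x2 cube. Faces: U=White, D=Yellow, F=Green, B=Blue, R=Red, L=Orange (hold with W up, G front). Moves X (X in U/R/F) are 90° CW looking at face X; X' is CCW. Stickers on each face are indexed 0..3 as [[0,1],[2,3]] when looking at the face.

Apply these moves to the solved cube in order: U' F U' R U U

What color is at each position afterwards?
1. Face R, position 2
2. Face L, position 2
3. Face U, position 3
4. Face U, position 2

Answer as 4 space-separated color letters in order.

Answer: R O W Y

Derivation:
After move 1 (U'): U=WWWW F=OOGG R=GGRR B=RRBB L=BBOO
After move 2 (F): F=GOGO U=WWOB R=WGWR D=RGYY L=BYOY
After move 3 (U'): U=WBWO F=BYGO R=GOWR B=WGBB L=RROY
After move 4 (R): R=WGRO U=WYWO F=BGGY D=RBYW B=OGBB
After move 5 (U): U=WWOY F=WGGY R=OGRO B=RRBB L=BGOY
After move 6 (U): U=OWYW F=OGGY R=RRRO B=BGBB L=WGOY
Query 1: R[2] = R
Query 2: L[2] = O
Query 3: U[3] = W
Query 4: U[2] = Y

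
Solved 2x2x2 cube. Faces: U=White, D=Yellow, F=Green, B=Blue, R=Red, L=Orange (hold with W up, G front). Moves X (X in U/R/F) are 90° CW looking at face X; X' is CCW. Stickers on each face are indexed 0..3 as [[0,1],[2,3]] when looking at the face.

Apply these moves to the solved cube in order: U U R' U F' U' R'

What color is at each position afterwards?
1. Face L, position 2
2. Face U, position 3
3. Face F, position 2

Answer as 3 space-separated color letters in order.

Answer: O B O

Derivation:
After move 1 (U): U=WWWW F=RRGG R=BBRR B=OOBB L=GGOO
After move 2 (U): U=WWWW F=BBGG R=OORR B=GGBB L=RROO
After move 3 (R'): R=OROR U=WBWG F=BWGW D=YBYG B=YGYB
After move 4 (U): U=WWGB F=ORGW R=YGOR B=RRYB L=BWOO
After move 5 (F'): F=RWOG U=WWYO R=BGYR D=WOYG L=BBOG
After move 6 (U'): U=WOWY F=BBOG R=RWYR B=BGYB L=RROG
After move 7 (R'): R=WRRY U=WYWB F=BOOY D=WBYG B=GGOB
Query 1: L[2] = O
Query 2: U[3] = B
Query 3: F[2] = O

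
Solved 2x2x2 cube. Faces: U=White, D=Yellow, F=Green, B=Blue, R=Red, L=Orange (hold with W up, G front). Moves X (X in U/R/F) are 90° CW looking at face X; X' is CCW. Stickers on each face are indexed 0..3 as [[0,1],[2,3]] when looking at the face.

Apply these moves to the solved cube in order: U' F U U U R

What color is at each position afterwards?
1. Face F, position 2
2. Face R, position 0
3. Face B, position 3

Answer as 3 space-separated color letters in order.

After move 1 (U'): U=WWWW F=OOGG R=GGRR B=RRBB L=BBOO
After move 2 (F): F=GOGO U=WWOB R=WGWR D=RGYY L=BYOY
After move 3 (U): U=OWBW F=WGGO R=RRWR B=BYBB L=GOOY
After move 4 (U): U=BOWW F=RRGO R=BYWR B=GOBB L=WGOY
After move 5 (U): U=WBWO F=BYGO R=GOWR B=WGBB L=RROY
After move 6 (R): R=WGRO U=WYWO F=BGGY D=RBYW B=OGBB
Query 1: F[2] = G
Query 2: R[0] = W
Query 3: B[3] = B

Answer: G W B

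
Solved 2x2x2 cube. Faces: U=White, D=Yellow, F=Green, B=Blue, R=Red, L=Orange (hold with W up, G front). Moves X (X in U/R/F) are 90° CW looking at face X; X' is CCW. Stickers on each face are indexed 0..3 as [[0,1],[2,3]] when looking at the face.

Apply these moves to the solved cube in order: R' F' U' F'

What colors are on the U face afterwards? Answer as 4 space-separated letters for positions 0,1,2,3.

Answer: B R W Y

Derivation:
After move 1 (R'): R=RRRR U=WBWB F=GWGW D=YGYG B=YBYB
After move 2 (F'): F=WWGG U=WBRR R=GRYR D=OOYG L=OBOW
After move 3 (U'): U=BRWR F=OBGG R=WWYR B=GRYB L=YBOW
After move 4 (F'): F=BGOG U=BRWY R=OWOR D=BWYG L=YROW
Query: U face = BRWY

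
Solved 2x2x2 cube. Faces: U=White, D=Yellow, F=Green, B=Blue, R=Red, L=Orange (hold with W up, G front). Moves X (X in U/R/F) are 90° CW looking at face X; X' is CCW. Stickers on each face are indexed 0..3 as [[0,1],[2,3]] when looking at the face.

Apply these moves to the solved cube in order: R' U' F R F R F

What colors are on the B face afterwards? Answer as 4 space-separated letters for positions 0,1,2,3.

After move 1 (R'): R=RRRR U=WBWB F=GWGW D=YGYG B=YBYB
After move 2 (U'): U=BBWW F=OOGW R=GWRR B=RRYB L=YBOO
After move 3 (F): F=GOWO U=BBOB R=WWWR D=RGYG L=YYOG
After move 4 (R): R=WWRW U=BOOO F=GGWG D=RYYR B=BRBB
After move 5 (F): F=WGGG U=BOGY R=OWOW D=RWYR L=YROY
After move 6 (R): R=OOWW U=BGGG F=WWGR D=RBYB B=YROB
After move 7 (F): F=GWRW U=BGYR R=GOGW D=WOYB L=YROB
Query: B face = YROB

Answer: Y R O B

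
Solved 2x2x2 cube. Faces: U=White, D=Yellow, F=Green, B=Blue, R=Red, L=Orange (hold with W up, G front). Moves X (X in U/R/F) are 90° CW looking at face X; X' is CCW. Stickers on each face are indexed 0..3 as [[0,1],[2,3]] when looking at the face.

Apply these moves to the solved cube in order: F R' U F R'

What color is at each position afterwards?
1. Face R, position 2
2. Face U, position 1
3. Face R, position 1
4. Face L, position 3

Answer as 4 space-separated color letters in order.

After move 1 (F): F=GGGG U=WWOO R=WRWR D=RRYY L=OYOY
After move 2 (R'): R=RRWW U=WBOB F=GWGO D=RGYG B=YBRB
After move 3 (U): U=OWBB F=RRGO R=YBWW B=OYRB L=GWOY
After move 4 (F): F=GROR U=OWYW R=BBBW D=WYYG L=GROG
After move 5 (R'): R=BWBB U=ORYO F=GWOW D=WRYR B=GYYB
Query 1: R[2] = B
Query 2: U[1] = R
Query 3: R[1] = W
Query 4: L[3] = G

Answer: B R W G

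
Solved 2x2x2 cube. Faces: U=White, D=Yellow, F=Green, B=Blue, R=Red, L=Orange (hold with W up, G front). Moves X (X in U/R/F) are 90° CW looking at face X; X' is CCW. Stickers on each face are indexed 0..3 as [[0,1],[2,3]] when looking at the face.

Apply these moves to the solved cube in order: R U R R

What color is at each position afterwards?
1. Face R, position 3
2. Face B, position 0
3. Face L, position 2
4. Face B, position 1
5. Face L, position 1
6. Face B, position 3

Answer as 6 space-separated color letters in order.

After move 1 (R): R=RRRR U=WGWG F=GYGY D=YBYB B=WBWB
After move 2 (U): U=WWGG F=RRGY R=WBRR B=OOWB L=GYOO
After move 3 (R): R=RWRB U=WRGY F=RBGB D=YWYO B=GOWB
After move 4 (R): R=RRBW U=WBGB F=RWGO D=YWYG B=YORB
Query 1: R[3] = W
Query 2: B[0] = Y
Query 3: L[2] = O
Query 4: B[1] = O
Query 5: L[1] = Y
Query 6: B[3] = B

Answer: W Y O O Y B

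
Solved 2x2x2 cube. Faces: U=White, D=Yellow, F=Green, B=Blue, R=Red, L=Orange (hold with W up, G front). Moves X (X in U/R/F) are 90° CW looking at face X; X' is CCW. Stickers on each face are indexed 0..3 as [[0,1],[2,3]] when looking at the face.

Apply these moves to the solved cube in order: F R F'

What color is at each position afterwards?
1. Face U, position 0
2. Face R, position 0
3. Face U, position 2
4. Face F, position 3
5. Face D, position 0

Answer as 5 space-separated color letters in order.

After move 1 (F): F=GGGG U=WWOO R=WRWR D=RRYY L=OYOY
After move 2 (R): R=WWRR U=WGOG F=GRGY D=RBYB B=OBWB
After move 3 (F'): F=RYGG U=WGWR R=BWRR D=YYYB L=OGOO
Query 1: U[0] = W
Query 2: R[0] = B
Query 3: U[2] = W
Query 4: F[3] = G
Query 5: D[0] = Y

Answer: W B W G Y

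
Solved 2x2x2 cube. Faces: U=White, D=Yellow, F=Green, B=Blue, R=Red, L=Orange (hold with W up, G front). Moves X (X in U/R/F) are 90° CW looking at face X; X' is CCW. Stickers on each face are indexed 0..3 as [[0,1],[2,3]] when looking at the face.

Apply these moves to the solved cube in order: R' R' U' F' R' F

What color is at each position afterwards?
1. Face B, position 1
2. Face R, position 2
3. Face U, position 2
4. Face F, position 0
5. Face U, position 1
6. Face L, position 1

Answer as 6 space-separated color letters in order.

Answer: R R W O G B

Derivation:
After move 1 (R'): R=RRRR U=WBWB F=GWGW D=YGYG B=YBYB
After move 2 (R'): R=RRRR U=WYWY F=GBGB D=YWYW B=GBGB
After move 3 (U'): U=YYWW F=OOGB R=GBRR B=RRGB L=GBOO
After move 4 (F'): F=OBOG U=YYGR R=WBYR D=BOYW L=GWOW
After move 5 (R'): R=BRWY U=YGGR F=OYOR D=BBYG B=WROB
After move 6 (F): F=OORY U=YGWW R=GRRY D=WBYG L=GBOB
Query 1: B[1] = R
Query 2: R[2] = R
Query 3: U[2] = W
Query 4: F[0] = O
Query 5: U[1] = G
Query 6: L[1] = B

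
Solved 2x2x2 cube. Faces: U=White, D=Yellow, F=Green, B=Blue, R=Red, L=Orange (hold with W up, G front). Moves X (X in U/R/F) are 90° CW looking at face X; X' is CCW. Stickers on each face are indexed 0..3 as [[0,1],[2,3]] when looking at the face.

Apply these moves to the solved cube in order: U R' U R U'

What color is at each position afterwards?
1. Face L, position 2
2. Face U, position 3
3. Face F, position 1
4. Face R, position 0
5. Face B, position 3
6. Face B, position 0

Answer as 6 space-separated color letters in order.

Answer: O O W B B B

Derivation:
After move 1 (U): U=WWWW F=RRGG R=BBRR B=OOBB L=GGOO
After move 2 (R'): R=BRBR U=WBWO F=RWGW D=YRYG B=YOYB
After move 3 (U): U=WWOB F=BRGW R=YOBR B=GGYB L=RWOO
After move 4 (R): R=BYRO U=WROW F=BRGG D=YYYG B=BGWB
After move 5 (U'): U=RWWO F=RWGG R=BRRO B=BYWB L=BGOO
Query 1: L[2] = O
Query 2: U[3] = O
Query 3: F[1] = W
Query 4: R[0] = B
Query 5: B[3] = B
Query 6: B[0] = B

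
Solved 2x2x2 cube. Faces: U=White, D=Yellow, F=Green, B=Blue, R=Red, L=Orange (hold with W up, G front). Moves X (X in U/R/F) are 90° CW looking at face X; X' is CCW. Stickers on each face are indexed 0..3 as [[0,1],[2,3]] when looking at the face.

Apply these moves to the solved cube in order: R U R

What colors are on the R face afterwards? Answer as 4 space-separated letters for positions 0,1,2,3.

Answer: R W R B

Derivation:
After move 1 (R): R=RRRR U=WGWG F=GYGY D=YBYB B=WBWB
After move 2 (U): U=WWGG F=RRGY R=WBRR B=OOWB L=GYOO
After move 3 (R): R=RWRB U=WRGY F=RBGB D=YWYO B=GOWB
Query: R face = RWRB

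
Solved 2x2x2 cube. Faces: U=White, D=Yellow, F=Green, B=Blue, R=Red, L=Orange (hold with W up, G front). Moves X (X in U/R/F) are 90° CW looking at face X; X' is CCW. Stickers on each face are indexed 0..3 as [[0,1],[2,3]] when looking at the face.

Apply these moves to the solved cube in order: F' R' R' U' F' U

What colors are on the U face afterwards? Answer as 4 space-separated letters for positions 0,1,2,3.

Answer: G O R Y

Derivation:
After move 1 (F'): F=GGGG U=WWRR R=YRYR D=OOYY L=OWOW
After move 2 (R'): R=RRYY U=WBRB F=GWGR D=OGYG B=YBOB
After move 3 (R'): R=RYRY U=WORY F=GBGB D=OWYR B=GBGB
After move 4 (U'): U=OYWR F=OWGB R=GBRY B=RYGB L=GBOW
After move 5 (F'): F=WBOG U=OYGR R=WBOY D=BWYR L=GROW
After move 6 (U): U=GORY F=WBOG R=RYOY B=GRGB L=WBOW
Query: U face = GORY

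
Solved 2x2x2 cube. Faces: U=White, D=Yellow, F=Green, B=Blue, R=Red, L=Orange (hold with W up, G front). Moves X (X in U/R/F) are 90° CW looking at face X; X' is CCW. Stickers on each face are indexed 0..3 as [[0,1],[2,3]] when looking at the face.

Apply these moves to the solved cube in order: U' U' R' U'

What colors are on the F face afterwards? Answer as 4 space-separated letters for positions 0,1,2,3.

Answer: R R G W

Derivation:
After move 1 (U'): U=WWWW F=OOGG R=GGRR B=RRBB L=BBOO
After move 2 (U'): U=WWWW F=BBGG R=OORR B=GGBB L=RROO
After move 3 (R'): R=OROR U=WBWG F=BWGW D=YBYG B=YGYB
After move 4 (U'): U=BGWW F=RRGW R=BWOR B=ORYB L=YGOO
Query: F face = RRGW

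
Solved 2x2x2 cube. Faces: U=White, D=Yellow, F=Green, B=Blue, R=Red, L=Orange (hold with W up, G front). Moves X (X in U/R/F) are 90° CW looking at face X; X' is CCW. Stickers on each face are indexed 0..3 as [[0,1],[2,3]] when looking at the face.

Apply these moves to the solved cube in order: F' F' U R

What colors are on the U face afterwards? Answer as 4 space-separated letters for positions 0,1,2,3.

After move 1 (F'): F=GGGG U=WWRR R=YRYR D=OOYY L=OWOW
After move 2 (F'): F=GGGG U=WWYY R=OROR D=WWYY L=OROR
After move 3 (U): U=YWYW F=ORGG R=BBOR B=ORBB L=GGOR
After move 4 (R): R=OBRB U=YRYG F=OWGY D=WBYO B=WRWB
Query: U face = YRYG

Answer: Y R Y G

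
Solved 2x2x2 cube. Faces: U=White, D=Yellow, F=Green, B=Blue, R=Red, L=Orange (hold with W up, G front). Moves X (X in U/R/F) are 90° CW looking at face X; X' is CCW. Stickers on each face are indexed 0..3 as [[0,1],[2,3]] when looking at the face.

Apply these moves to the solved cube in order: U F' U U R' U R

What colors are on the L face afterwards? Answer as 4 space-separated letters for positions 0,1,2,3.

After move 1 (U): U=WWWW F=RRGG R=BBRR B=OOBB L=GGOO
After move 2 (F'): F=RGRG U=WWBR R=YBYR D=GOYY L=GWOW
After move 3 (U): U=BWRW F=YBRG R=OOYR B=GWBB L=RGOW
After move 4 (U): U=RBWW F=OORG R=GWYR B=RGBB L=YBOW
After move 5 (R'): R=WRGY U=RBWR F=OBRW D=GOYG B=YGOB
After move 6 (U): U=WRRB F=WRRW R=YGGY B=YBOB L=OBOW
After move 7 (R): R=GYYG U=WRRW F=WORG D=GOYY B=BBRB
Query: L face = OBOW

Answer: O B O W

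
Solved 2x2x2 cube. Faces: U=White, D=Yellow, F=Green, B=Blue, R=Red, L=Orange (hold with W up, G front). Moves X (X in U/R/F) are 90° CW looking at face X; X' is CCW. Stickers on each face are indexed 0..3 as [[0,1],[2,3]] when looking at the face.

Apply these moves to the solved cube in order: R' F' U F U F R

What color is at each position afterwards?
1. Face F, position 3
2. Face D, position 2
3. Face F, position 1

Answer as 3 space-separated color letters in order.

After move 1 (R'): R=RRRR U=WBWB F=GWGW D=YGYG B=YBYB
After move 2 (F'): F=WWGG U=WBRR R=GRYR D=OOYG L=OBOW
After move 3 (U): U=RWRB F=GRGG R=YBYR B=OBYB L=WWOW
After move 4 (F): F=GGGR U=RWWW R=RBBR D=YYYG L=WOOO
After move 5 (U): U=WRWW F=RBGR R=OBBR B=WOYB L=GGOO
After move 6 (F): F=GRRB U=WROG R=WBWR D=BOYG L=GYOY
After move 7 (R): R=WWRB U=WROB F=GORG D=BYYW B=GORB
Query 1: F[3] = G
Query 2: D[2] = Y
Query 3: F[1] = O

Answer: G Y O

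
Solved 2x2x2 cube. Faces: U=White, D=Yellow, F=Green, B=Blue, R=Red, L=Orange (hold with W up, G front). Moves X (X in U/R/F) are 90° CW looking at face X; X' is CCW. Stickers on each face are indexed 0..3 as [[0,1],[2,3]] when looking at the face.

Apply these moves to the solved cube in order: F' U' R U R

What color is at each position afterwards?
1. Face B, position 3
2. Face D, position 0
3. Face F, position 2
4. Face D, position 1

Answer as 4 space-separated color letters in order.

After move 1 (F'): F=GGGG U=WWRR R=YRYR D=OOYY L=OWOW
After move 2 (U'): U=WRWR F=OWGG R=GGYR B=YRBB L=BBOW
After move 3 (R): R=YGRG U=WWWG F=OOGY D=OBYY B=RRRB
After move 4 (U): U=WWGW F=YGGY R=RRRG B=BBRB L=OOOW
After move 5 (R): R=RRGR U=WGGY F=YBGY D=ORYB B=WBWB
Query 1: B[3] = B
Query 2: D[0] = O
Query 3: F[2] = G
Query 4: D[1] = R

Answer: B O G R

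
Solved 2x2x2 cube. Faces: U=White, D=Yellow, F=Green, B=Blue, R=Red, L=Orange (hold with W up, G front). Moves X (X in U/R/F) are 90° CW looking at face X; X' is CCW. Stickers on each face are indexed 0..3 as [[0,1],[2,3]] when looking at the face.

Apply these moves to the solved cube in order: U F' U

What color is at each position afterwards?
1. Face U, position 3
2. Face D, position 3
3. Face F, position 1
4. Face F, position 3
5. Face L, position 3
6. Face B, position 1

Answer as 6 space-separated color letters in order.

After move 1 (U): U=WWWW F=RRGG R=BBRR B=OOBB L=GGOO
After move 2 (F'): F=RGRG U=WWBR R=YBYR D=GOYY L=GWOW
After move 3 (U): U=BWRW F=YBRG R=OOYR B=GWBB L=RGOW
Query 1: U[3] = W
Query 2: D[3] = Y
Query 3: F[1] = B
Query 4: F[3] = G
Query 5: L[3] = W
Query 6: B[1] = W

Answer: W Y B G W W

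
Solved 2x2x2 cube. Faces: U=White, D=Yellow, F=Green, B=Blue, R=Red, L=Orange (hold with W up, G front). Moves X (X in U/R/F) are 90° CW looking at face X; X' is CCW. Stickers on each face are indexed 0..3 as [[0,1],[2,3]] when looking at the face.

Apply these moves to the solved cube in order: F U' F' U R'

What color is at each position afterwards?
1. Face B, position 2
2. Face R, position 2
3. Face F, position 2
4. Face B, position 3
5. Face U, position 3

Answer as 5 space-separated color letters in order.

Answer: Y W O B B

Derivation:
After move 1 (F): F=GGGG U=WWOO R=WRWR D=RRYY L=OYOY
After move 2 (U'): U=WOWO F=OYGG R=GGWR B=WRBB L=BBOY
After move 3 (F'): F=YGOG U=WOGW R=RGRR D=BYYY L=BOOW
After move 4 (U): U=GWWO F=RGOG R=WRRR B=BOBB L=YGOW
After move 5 (R'): R=RRWR U=GBWB F=RWOO D=BGYG B=YOYB
Query 1: B[2] = Y
Query 2: R[2] = W
Query 3: F[2] = O
Query 4: B[3] = B
Query 5: U[3] = B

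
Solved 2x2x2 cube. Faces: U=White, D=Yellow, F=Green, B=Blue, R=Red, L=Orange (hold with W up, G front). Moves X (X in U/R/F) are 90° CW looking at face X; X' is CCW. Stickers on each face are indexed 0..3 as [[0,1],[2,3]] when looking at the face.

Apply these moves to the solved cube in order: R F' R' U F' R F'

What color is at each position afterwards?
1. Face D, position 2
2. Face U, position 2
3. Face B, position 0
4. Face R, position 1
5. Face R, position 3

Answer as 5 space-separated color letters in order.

After move 1 (R): R=RRRR U=WGWG F=GYGY D=YBYB B=WBWB
After move 2 (F'): F=YYGG U=WGRR R=BRYR D=OOYB L=OGOW
After move 3 (R'): R=RRBY U=WWRW F=YGGR D=OYYG B=BBOB
After move 4 (U): U=RWWW F=RRGR R=BBBY B=OGOB L=YGOW
After move 5 (F'): F=RRRG U=RWBB R=YBOY D=GWYG L=YWOW
After move 6 (R): R=OYYB U=RRBG F=RWRG D=GOYO B=BGWB
After move 7 (F'): F=WGRR U=RROY R=OYGB D=WWYO L=YGOB
Query 1: D[2] = Y
Query 2: U[2] = O
Query 3: B[0] = B
Query 4: R[1] = Y
Query 5: R[3] = B

Answer: Y O B Y B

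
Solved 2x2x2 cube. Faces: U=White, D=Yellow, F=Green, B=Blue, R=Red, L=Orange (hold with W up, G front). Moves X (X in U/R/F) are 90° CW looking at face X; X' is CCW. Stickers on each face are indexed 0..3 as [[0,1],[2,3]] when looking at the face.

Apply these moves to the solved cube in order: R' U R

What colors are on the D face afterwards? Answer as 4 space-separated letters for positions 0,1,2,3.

Answer: Y Y Y O

Derivation:
After move 1 (R'): R=RRRR U=WBWB F=GWGW D=YGYG B=YBYB
After move 2 (U): U=WWBB F=RRGW R=YBRR B=OOYB L=GWOO
After move 3 (R): R=RYRB U=WRBW F=RGGG D=YYYO B=BOWB
Query: D face = YYYO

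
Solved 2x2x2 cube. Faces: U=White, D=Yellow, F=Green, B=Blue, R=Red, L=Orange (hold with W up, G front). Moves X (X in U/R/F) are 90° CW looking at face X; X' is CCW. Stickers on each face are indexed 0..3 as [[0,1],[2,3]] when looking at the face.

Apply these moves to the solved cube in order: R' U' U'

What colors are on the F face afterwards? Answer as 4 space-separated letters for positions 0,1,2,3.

After move 1 (R'): R=RRRR U=WBWB F=GWGW D=YGYG B=YBYB
After move 2 (U'): U=BBWW F=OOGW R=GWRR B=RRYB L=YBOO
After move 3 (U'): U=BWBW F=YBGW R=OORR B=GWYB L=RROO
Query: F face = YBGW

Answer: Y B G W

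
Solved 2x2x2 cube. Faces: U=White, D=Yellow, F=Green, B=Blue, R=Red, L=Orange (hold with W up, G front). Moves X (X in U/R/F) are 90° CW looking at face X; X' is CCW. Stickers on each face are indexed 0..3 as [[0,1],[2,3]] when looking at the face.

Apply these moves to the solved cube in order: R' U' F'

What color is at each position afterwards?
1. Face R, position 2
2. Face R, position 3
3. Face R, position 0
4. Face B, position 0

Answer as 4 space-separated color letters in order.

Answer: Y R G R

Derivation:
After move 1 (R'): R=RRRR U=WBWB F=GWGW D=YGYG B=YBYB
After move 2 (U'): U=BBWW F=OOGW R=GWRR B=RRYB L=YBOO
After move 3 (F'): F=OWOG U=BBGR R=GWYR D=BOYG L=YWOW
Query 1: R[2] = Y
Query 2: R[3] = R
Query 3: R[0] = G
Query 4: B[0] = R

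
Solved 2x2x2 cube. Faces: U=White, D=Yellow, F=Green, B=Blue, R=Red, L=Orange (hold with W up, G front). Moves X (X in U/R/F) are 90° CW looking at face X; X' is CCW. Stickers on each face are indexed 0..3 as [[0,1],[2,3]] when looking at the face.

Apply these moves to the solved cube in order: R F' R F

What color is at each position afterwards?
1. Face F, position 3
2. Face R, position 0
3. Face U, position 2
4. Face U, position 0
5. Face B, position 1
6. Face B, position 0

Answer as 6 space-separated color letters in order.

Answer: O R W W B R

Derivation:
After move 1 (R): R=RRRR U=WGWG F=GYGY D=YBYB B=WBWB
After move 2 (F'): F=YYGG U=WGRR R=BRYR D=OOYB L=OGOW
After move 3 (R): R=YBRR U=WYRG F=YOGB D=OWYW B=RBGB
After move 4 (F): F=GYBO U=WYWG R=RBGR D=RYYW L=OOOW
Query 1: F[3] = O
Query 2: R[0] = R
Query 3: U[2] = W
Query 4: U[0] = W
Query 5: B[1] = B
Query 6: B[0] = R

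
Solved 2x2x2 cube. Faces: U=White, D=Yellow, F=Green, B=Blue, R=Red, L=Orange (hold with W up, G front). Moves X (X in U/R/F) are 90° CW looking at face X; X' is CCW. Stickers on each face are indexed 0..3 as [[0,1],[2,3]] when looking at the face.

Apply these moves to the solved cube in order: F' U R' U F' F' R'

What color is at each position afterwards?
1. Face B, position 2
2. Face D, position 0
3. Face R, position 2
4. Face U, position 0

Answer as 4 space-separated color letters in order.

After move 1 (F'): F=GGGG U=WWRR R=YRYR D=OOYY L=OWOW
After move 2 (U): U=RWRW F=YRGG R=BBYR B=OWBB L=GGOW
After move 3 (R'): R=BRBY U=RBRO F=YWGW D=ORYG B=YWOB
After move 4 (U): U=RROB F=BRGW R=YWBY B=GGOB L=YWOW
After move 5 (F'): F=RWBG U=RRYB R=RWOY D=WWYG L=YBOO
After move 6 (F'): F=WGRB U=RRRO R=WWWY D=BOYG L=YBOY
After move 7 (R'): R=WYWW U=RORG F=WRRO D=BGYB B=GGOB
Query 1: B[2] = O
Query 2: D[0] = B
Query 3: R[2] = W
Query 4: U[0] = R

Answer: O B W R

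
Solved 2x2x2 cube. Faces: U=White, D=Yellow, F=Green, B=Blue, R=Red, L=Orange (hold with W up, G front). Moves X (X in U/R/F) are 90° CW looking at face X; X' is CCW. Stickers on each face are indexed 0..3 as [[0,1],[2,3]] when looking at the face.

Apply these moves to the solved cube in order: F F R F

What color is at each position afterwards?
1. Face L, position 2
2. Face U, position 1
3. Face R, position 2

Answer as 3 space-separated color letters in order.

After move 1 (F): F=GGGG U=WWOO R=WRWR D=RRYY L=OYOY
After move 2 (F): F=GGGG U=WWYY R=OROR D=WWYY L=OROR
After move 3 (R): R=OORR U=WGYG F=GWGY D=WBYB B=YBWB
After move 4 (F): F=GGYW U=WGRR R=YOGR D=ROYB L=OWOB
Query 1: L[2] = O
Query 2: U[1] = G
Query 3: R[2] = G

Answer: O G G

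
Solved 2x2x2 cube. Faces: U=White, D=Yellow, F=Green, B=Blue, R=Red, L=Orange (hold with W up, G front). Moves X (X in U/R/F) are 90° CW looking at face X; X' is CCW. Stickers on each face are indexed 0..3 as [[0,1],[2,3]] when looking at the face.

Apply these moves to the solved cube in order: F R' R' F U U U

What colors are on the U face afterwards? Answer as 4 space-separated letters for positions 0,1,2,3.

Answer: R Y W Y

Derivation:
After move 1 (F): F=GGGG U=WWOO R=WRWR D=RRYY L=OYOY
After move 2 (R'): R=RRWW U=WBOB F=GWGO D=RGYG B=YBRB
After move 3 (R'): R=RWRW U=WROY F=GBGB D=RWYO B=GBGB
After move 4 (F): F=GGBB U=WRYY R=OWYW D=RRYO L=OROW
After move 5 (U): U=YWYR F=OWBB R=GBYW B=ORGB L=GGOW
After move 6 (U): U=YYRW F=GBBB R=ORYW B=GGGB L=OWOW
After move 7 (U): U=RYWY F=ORBB R=GGYW B=OWGB L=GBOW
Query: U face = RYWY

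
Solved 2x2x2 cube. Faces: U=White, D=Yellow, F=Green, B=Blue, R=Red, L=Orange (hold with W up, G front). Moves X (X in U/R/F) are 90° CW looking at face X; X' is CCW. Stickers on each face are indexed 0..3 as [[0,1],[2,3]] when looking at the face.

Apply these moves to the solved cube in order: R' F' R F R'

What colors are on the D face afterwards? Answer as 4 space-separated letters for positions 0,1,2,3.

Answer: R W Y O

Derivation:
After move 1 (R'): R=RRRR U=WBWB F=GWGW D=YGYG B=YBYB
After move 2 (F'): F=WWGG U=WBRR R=GRYR D=OOYG L=OBOW
After move 3 (R): R=YGRR U=WWRG F=WOGG D=OYYY B=RBBB
After move 4 (F): F=GWGO U=WWWB R=RGGR D=RYYY L=OOOY
After move 5 (R'): R=GRRG U=WBWR F=GWGB D=RWYO B=YBYB
Query: D face = RWYO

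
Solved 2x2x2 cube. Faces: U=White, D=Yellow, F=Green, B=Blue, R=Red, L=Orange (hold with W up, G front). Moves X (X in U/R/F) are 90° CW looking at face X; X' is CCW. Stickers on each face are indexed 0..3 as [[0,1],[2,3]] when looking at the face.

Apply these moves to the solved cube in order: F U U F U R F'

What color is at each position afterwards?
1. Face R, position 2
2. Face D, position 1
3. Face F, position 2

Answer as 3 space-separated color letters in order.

After move 1 (F): F=GGGG U=WWOO R=WRWR D=RRYY L=OYOY
After move 2 (U): U=OWOW F=WRGG R=BBWR B=OYBB L=GGOY
After move 3 (U): U=OOWW F=BBGG R=OYWR B=GGBB L=WROY
After move 4 (F): F=GBGB U=OOYR R=WYWR D=WOYY L=WROR
After move 5 (U): U=YORO F=WYGB R=GGWR B=WRBB L=GBOR
After move 6 (R): R=WGRG U=YYRB F=WOGY D=WBYW B=OROB
After move 7 (F'): F=OYWG U=YYWR R=BGWG D=BRYW L=GBOR
Query 1: R[2] = W
Query 2: D[1] = R
Query 3: F[2] = W

Answer: W R W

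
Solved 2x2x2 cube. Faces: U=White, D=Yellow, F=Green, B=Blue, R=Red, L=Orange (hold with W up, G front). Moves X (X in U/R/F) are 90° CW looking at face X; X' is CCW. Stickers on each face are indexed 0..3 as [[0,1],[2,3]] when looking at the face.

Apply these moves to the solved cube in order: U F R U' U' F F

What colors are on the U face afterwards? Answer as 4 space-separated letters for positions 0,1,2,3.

Answer: R O B R

Derivation:
After move 1 (U): U=WWWW F=RRGG R=BBRR B=OOBB L=GGOO
After move 2 (F): F=GRGR U=WWOG R=WBWR D=RBYY L=GYOY
After move 3 (R): R=WWRB U=WROR F=GBGY D=RBYO B=GOWB
After move 4 (U'): U=RRWO F=GYGY R=GBRB B=WWWB L=GOOY
After move 5 (U'): U=RORW F=GOGY R=GYRB B=GBWB L=WWOY
After move 6 (F): F=GGYO U=ROYW R=RYWB D=RGYO L=WROB
After move 7 (F): F=YGOG U=ROBR R=YYWB D=WRYO L=WROG
Query: U face = ROBR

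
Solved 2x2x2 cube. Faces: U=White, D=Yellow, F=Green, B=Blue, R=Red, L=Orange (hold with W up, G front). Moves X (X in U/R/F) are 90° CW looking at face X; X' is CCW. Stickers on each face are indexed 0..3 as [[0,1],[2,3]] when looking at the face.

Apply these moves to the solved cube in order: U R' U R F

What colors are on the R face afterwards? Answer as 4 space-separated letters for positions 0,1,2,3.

Answer: O Y W O

Derivation:
After move 1 (U): U=WWWW F=RRGG R=BBRR B=OOBB L=GGOO
After move 2 (R'): R=BRBR U=WBWO F=RWGW D=YRYG B=YOYB
After move 3 (U): U=WWOB F=BRGW R=YOBR B=GGYB L=RWOO
After move 4 (R): R=BYRO U=WROW F=BRGG D=YYYG B=BGWB
After move 5 (F): F=GBGR U=WROW R=OYWO D=RBYG L=RYOY
Query: R face = OYWO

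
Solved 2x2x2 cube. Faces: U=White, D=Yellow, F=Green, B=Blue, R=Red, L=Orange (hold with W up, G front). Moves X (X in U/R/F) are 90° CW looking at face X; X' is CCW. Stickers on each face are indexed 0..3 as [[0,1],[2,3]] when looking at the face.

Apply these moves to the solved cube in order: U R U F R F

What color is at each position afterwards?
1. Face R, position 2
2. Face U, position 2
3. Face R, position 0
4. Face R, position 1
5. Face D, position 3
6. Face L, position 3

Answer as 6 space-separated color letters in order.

Answer: B B O G G W

Derivation:
After move 1 (U): U=WWWW F=RRGG R=BBRR B=OOBB L=GGOO
After move 2 (R): R=RBRB U=WRWG F=RYGY D=YBYO B=WOWB
After move 3 (U): U=WWGR F=RBGY R=WORB B=GGWB L=RYOO
After move 4 (F): F=GRYB U=WWOY R=GORB D=RWYO L=RYOB
After move 5 (R): R=RGBO U=WROB F=GWYO D=RWYG B=YGWB
After move 6 (F): F=YGOW U=WRBY R=OGBO D=BRYG L=RROW
Query 1: R[2] = B
Query 2: U[2] = B
Query 3: R[0] = O
Query 4: R[1] = G
Query 5: D[3] = G
Query 6: L[3] = W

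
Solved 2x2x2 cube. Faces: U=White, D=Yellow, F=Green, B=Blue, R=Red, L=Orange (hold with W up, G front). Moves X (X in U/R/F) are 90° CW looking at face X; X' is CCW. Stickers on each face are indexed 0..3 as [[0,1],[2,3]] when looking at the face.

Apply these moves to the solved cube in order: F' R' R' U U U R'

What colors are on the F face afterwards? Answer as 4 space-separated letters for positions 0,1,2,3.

Answer: O Y G R

Derivation:
After move 1 (F'): F=GGGG U=WWRR R=YRYR D=OOYY L=OWOW
After move 2 (R'): R=RRYY U=WBRB F=GWGR D=OGYG B=YBOB
After move 3 (R'): R=RYRY U=WORY F=GBGB D=OWYR B=GBGB
After move 4 (U): U=RWYO F=RYGB R=GBRY B=OWGB L=GBOW
After move 5 (U): U=YROW F=GBGB R=OWRY B=GBGB L=RYOW
After move 6 (U): U=OYWR F=OWGB R=GBRY B=RYGB L=GBOW
After move 7 (R'): R=BYGR U=OGWR F=OYGR D=OWYB B=RYWB
Query: F face = OYGR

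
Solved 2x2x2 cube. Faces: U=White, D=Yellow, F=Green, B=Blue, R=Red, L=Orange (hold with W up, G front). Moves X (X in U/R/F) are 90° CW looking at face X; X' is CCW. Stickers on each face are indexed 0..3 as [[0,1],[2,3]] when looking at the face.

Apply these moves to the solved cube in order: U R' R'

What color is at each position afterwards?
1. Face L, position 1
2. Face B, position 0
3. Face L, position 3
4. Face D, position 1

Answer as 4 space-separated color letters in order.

After move 1 (U): U=WWWW F=RRGG R=BBRR B=OOBB L=GGOO
After move 2 (R'): R=BRBR U=WBWO F=RWGW D=YRYG B=YOYB
After move 3 (R'): R=RRBB U=WYWY F=RBGO D=YWYW B=GORB
Query 1: L[1] = G
Query 2: B[0] = G
Query 3: L[3] = O
Query 4: D[1] = W

Answer: G G O W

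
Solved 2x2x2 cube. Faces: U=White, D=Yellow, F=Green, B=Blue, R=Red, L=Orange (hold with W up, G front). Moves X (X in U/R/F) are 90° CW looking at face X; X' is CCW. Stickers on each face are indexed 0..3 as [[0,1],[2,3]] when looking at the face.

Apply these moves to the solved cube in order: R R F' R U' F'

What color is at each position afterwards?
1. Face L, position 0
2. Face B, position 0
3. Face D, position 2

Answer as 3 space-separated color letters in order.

After move 1 (R): R=RRRR U=WGWG F=GYGY D=YBYB B=WBWB
After move 2 (R): R=RRRR U=WYWY F=GBGB D=YWYW B=GBGB
After move 3 (F'): F=BBGG U=WYRR R=WRYR D=OOYW L=OYOW
After move 4 (R): R=YWRR U=WBRG F=BOGW D=OGYG B=RBYB
After move 5 (U'): U=BGWR F=OYGW R=BORR B=YWYB L=RBOW
After move 6 (F'): F=YWOG U=BGBR R=GOOR D=BWYG L=RROW
Query 1: L[0] = R
Query 2: B[0] = Y
Query 3: D[2] = Y

Answer: R Y Y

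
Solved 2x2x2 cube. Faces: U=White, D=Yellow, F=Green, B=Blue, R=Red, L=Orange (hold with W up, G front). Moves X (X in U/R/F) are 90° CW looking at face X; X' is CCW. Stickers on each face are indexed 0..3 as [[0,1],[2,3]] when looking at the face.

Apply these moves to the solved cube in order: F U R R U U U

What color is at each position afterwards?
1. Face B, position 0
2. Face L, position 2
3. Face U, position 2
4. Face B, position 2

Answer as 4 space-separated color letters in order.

After move 1 (F): F=GGGG U=WWOO R=WRWR D=RRYY L=OYOY
After move 2 (U): U=OWOW F=WRGG R=BBWR B=OYBB L=GGOY
After move 3 (R): R=WBRB U=OROG F=WRGY D=RBYO B=WYWB
After move 4 (R): R=RWBB U=OROY F=WBGO D=RWYW B=GYRB
After move 5 (U): U=OOYR F=RWGO R=GYBB B=GGRB L=WBOY
After move 6 (U): U=YORO F=GYGO R=GGBB B=WBRB L=RWOY
After move 7 (U): U=RYOO F=GGGO R=WBBB B=RWRB L=GYOY
Query 1: B[0] = R
Query 2: L[2] = O
Query 3: U[2] = O
Query 4: B[2] = R

Answer: R O O R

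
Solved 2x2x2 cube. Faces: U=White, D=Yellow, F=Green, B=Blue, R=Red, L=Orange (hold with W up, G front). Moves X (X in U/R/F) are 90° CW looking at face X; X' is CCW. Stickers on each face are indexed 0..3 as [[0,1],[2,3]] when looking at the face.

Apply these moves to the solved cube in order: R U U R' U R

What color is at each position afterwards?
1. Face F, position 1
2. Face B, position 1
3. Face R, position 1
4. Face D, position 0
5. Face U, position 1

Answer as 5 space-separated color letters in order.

After move 1 (R): R=RRRR U=WGWG F=GYGY D=YBYB B=WBWB
After move 2 (U): U=WWGG F=RRGY R=WBRR B=OOWB L=GYOO
After move 3 (U): U=GWGW F=WBGY R=OORR B=GYWB L=RROO
After move 4 (R'): R=OROR U=GWGG F=WWGW D=YBYY B=BYBB
After move 5 (U): U=GGGW F=ORGW R=BYOR B=RRBB L=WWOO
After move 6 (R): R=OBRY U=GRGW F=OBGY D=YBYR B=WRGB
Query 1: F[1] = B
Query 2: B[1] = R
Query 3: R[1] = B
Query 4: D[0] = Y
Query 5: U[1] = R

Answer: B R B Y R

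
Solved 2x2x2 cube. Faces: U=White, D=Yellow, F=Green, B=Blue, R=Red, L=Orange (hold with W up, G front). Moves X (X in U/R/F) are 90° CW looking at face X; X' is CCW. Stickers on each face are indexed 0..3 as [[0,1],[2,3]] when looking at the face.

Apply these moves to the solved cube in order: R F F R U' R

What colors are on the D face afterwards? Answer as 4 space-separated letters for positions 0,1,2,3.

After move 1 (R): R=RRRR U=WGWG F=GYGY D=YBYB B=WBWB
After move 2 (F): F=GGYY U=WGOO R=WRGR D=RRYB L=OYOB
After move 3 (F): F=YGYG U=WGBY R=OROR D=GWYB L=OROR
After move 4 (R): R=OORR U=WGBG F=YWYB D=GWYW B=YBGB
After move 5 (U'): U=GGWB F=ORYB R=YWRR B=OOGB L=YBOR
After move 6 (R): R=RYRW U=GRWB F=OWYW D=GGYO B=BOGB
Query: D face = GGYO

Answer: G G Y O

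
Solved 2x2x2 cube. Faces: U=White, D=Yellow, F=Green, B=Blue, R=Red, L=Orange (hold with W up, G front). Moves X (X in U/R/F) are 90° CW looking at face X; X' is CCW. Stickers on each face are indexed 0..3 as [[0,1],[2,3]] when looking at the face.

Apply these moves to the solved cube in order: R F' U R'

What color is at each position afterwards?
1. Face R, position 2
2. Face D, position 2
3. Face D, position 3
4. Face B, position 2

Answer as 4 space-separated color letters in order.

After move 1 (R): R=RRRR U=WGWG F=GYGY D=YBYB B=WBWB
After move 2 (F'): F=YYGG U=WGRR R=BRYR D=OOYB L=OGOW
After move 3 (U): U=RWRG F=BRGG R=WBYR B=OGWB L=YYOW
After move 4 (R'): R=BRWY U=RWRO F=BWGG D=ORYG B=BGOB
Query 1: R[2] = W
Query 2: D[2] = Y
Query 3: D[3] = G
Query 4: B[2] = O

Answer: W Y G O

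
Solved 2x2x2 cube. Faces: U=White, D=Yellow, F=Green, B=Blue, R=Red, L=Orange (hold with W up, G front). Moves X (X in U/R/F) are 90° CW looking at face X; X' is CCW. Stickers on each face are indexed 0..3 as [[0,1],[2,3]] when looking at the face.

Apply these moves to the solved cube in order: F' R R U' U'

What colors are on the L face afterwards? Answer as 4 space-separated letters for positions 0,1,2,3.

Answer: R Y O W

Derivation:
After move 1 (F'): F=GGGG U=WWRR R=YRYR D=OOYY L=OWOW
After move 2 (R): R=YYRR U=WGRG F=GOGY D=OBYB B=RBWB
After move 3 (R): R=RYRY U=WORY F=GBGB D=OWYR B=GBGB
After move 4 (U'): U=OYWR F=OWGB R=GBRY B=RYGB L=GBOW
After move 5 (U'): U=YROW F=GBGB R=OWRY B=GBGB L=RYOW
Query: L face = RYOW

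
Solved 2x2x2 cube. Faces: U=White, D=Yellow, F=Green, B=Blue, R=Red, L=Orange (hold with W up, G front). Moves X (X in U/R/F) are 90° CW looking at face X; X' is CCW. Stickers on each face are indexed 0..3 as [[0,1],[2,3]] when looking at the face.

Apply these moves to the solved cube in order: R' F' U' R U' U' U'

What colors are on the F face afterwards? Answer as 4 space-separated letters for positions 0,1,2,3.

After move 1 (R'): R=RRRR U=WBWB F=GWGW D=YGYG B=YBYB
After move 2 (F'): F=WWGG U=WBRR R=GRYR D=OOYG L=OBOW
After move 3 (U'): U=BRWR F=OBGG R=WWYR B=GRYB L=YBOW
After move 4 (R): R=YWRW U=BBWG F=OOGG D=OYYG B=RRRB
After move 5 (U'): U=BGBW F=YBGG R=OORW B=YWRB L=RROW
After move 6 (U'): U=GWBB F=RRGG R=YBRW B=OORB L=YWOW
After move 7 (U'): U=WBGB F=YWGG R=RRRW B=YBRB L=OOOW
Query: F face = YWGG

Answer: Y W G G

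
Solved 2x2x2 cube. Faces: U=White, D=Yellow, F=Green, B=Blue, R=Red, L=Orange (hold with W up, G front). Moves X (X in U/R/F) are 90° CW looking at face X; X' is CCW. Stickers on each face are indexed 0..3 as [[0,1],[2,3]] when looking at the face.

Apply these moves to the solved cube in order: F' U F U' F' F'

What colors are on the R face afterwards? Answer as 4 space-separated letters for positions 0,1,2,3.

After move 1 (F'): F=GGGG U=WWRR R=YRYR D=OOYY L=OWOW
After move 2 (U): U=RWRW F=YRGG R=BBYR B=OWBB L=GGOW
After move 3 (F): F=GYGR U=RWWG R=RBWR D=YBYY L=GOOO
After move 4 (U'): U=WGRW F=GOGR R=GYWR B=RBBB L=OWOO
After move 5 (F'): F=ORGG U=WGGW R=BYYR D=WOYY L=OWOR
After move 6 (F'): F=RGOG U=WGBY R=OYWR D=WRYY L=OWOG
Query: R face = OYWR

Answer: O Y W R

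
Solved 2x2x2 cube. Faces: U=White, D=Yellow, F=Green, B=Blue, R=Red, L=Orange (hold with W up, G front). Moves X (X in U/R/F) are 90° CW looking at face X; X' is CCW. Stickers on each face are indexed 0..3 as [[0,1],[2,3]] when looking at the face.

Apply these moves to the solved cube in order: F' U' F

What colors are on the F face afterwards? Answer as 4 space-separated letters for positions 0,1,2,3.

Answer: G O G W

Derivation:
After move 1 (F'): F=GGGG U=WWRR R=YRYR D=OOYY L=OWOW
After move 2 (U'): U=WRWR F=OWGG R=GGYR B=YRBB L=BBOW
After move 3 (F): F=GOGW U=WRWB R=WGRR D=YGYY L=BOOO
Query: F face = GOGW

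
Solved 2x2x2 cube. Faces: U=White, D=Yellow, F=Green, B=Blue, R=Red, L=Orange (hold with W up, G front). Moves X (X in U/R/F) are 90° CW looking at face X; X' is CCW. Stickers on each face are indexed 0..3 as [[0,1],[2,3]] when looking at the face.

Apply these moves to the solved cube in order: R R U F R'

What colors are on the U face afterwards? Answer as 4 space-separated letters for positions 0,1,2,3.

After move 1 (R): R=RRRR U=WGWG F=GYGY D=YBYB B=WBWB
After move 2 (R): R=RRRR U=WYWY F=GBGB D=YWYW B=GBGB
After move 3 (U): U=WWYY F=RRGB R=GBRR B=OOGB L=GBOO
After move 4 (F): F=GRBR U=WWOB R=YBYR D=RGYW L=GYOW
After move 5 (R'): R=BRYY U=WGOO F=GWBB D=RRYR B=WOGB
Query: U face = WGOO

Answer: W G O O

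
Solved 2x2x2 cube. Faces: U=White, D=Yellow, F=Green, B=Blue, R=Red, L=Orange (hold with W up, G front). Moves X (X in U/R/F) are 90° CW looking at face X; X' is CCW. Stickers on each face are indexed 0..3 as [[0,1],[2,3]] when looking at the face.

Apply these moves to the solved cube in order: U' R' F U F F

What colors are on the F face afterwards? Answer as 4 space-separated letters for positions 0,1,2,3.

After move 1 (U'): U=WWWW F=OOGG R=GGRR B=RRBB L=BBOO
After move 2 (R'): R=GRGR U=WBWR F=OWGW D=YOYG B=YRYB
After move 3 (F): F=GOWW U=WBOB R=WRRR D=GGYG L=BYOO
After move 4 (U): U=OWBB F=WRWW R=YRRR B=BYYB L=GOOO
After move 5 (F): F=WWWR U=OWOO R=BRBR D=RYYG L=GGOG
After move 6 (F): F=WWRW U=OWGG R=OROR D=BBYG L=GROY
Query: F face = WWRW

Answer: W W R W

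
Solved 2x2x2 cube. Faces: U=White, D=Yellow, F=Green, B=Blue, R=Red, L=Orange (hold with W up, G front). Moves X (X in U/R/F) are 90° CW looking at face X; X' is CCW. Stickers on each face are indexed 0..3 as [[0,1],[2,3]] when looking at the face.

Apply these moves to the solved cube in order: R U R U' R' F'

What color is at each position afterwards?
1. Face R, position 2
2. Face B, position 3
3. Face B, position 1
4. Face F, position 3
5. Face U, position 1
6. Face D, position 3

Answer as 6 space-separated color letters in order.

After move 1 (R): R=RRRR U=WGWG F=GYGY D=YBYB B=WBWB
After move 2 (U): U=WWGG F=RRGY R=WBRR B=OOWB L=GYOO
After move 3 (R): R=RWRB U=WRGY F=RBGB D=YWYO B=GOWB
After move 4 (U'): U=RYWG F=GYGB R=RBRB B=RWWB L=GOOO
After move 5 (R'): R=BBRR U=RWWR F=GYGG D=YYYB B=OWWB
After move 6 (F'): F=YGGG U=RWBR R=YBYR D=OOYB L=GROW
Query 1: R[2] = Y
Query 2: B[3] = B
Query 3: B[1] = W
Query 4: F[3] = G
Query 5: U[1] = W
Query 6: D[3] = B

Answer: Y B W G W B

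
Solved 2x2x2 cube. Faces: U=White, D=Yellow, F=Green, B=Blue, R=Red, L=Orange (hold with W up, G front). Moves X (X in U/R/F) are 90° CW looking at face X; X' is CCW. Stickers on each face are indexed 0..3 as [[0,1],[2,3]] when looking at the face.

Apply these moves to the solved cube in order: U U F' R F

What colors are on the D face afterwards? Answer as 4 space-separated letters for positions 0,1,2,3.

Answer: R Y Y G

Derivation:
After move 1 (U): U=WWWW F=RRGG R=BBRR B=OOBB L=GGOO
After move 2 (U): U=WWWW F=BBGG R=OORR B=GGBB L=RROO
After move 3 (F'): F=BGBG U=WWOR R=YOYR D=ROYY L=RWOW
After move 4 (R): R=YYRO U=WGOG F=BOBY D=RBYG B=RGWB
After move 5 (F): F=BBYO U=WGWW R=OYGO D=RYYG L=RROB
Query: D face = RYYG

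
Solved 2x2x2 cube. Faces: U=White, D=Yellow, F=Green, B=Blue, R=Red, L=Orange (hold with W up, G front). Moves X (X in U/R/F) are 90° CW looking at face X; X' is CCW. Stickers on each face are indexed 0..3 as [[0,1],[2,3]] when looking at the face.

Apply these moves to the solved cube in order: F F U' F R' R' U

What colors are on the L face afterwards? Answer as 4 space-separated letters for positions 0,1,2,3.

After move 1 (F): F=GGGG U=WWOO R=WRWR D=RRYY L=OYOY
After move 2 (F): F=GGGG U=WWYY R=OROR D=WWYY L=OROR
After move 3 (U'): U=WYWY F=ORGG R=GGOR B=ORBB L=BBOR
After move 4 (F): F=GOGR U=WYRB R=WGYR D=OGYY L=BWOW
After move 5 (R'): R=GRWY U=WBRO F=GYGB D=OOYR B=YRGB
After move 6 (R'): R=RYGW U=WGRY F=GBGO D=OYYB B=RROB
After move 7 (U): U=RWYG F=RYGO R=RRGW B=BWOB L=GBOW
Query: L face = GBOW

Answer: G B O W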